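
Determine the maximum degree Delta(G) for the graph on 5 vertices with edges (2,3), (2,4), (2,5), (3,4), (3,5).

Step 1: Count edges incident to each vertex:
  deg(1) = 0 (neighbors: none)
  deg(2) = 3 (neighbors: 3, 4, 5)
  deg(3) = 3 (neighbors: 2, 4, 5)
  deg(4) = 2 (neighbors: 2, 3)
  deg(5) = 2 (neighbors: 2, 3)

Step 2: Find maximum:
  max(0, 3, 3, 2, 2) = 3 (vertex 2)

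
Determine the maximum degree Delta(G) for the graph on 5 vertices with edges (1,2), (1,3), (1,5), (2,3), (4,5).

Step 1: Count edges incident to each vertex:
  deg(1) = 3 (neighbors: 2, 3, 5)
  deg(2) = 2 (neighbors: 1, 3)
  deg(3) = 2 (neighbors: 1, 2)
  deg(4) = 1 (neighbors: 5)
  deg(5) = 2 (neighbors: 1, 4)

Step 2: Find maximum:
  max(3, 2, 2, 1, 2) = 3 (vertex 1)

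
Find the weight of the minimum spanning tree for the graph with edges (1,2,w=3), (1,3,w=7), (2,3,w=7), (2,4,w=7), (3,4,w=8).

Apply Kruskal's algorithm (sort edges by weight, add if no cycle):

Sorted edges by weight:
  (1,2) w=3
  (1,3) w=7
  (2,4) w=7
  (2,3) w=7
  (3,4) w=8

Add edge (1,2) w=3 -- no cycle. Running total: 3
Add edge (1,3) w=7 -- no cycle. Running total: 10
Add edge (2,4) w=7 -- no cycle. Running total: 17

MST edges: (1,2,w=3), (1,3,w=7), (2,4,w=7)
Total MST weight: 3 + 7 + 7 = 17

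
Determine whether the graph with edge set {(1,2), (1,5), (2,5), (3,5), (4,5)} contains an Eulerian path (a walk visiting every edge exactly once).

Step 1: Find the degree of each vertex:
  deg(1) = 2
  deg(2) = 2
  deg(3) = 1
  deg(4) = 1
  deg(5) = 4

Step 2: Count vertices with odd degree:
  Odd-degree vertices: 3, 4 (2 total)

Step 3: Apply Euler's theorem:
  - Eulerian circuit exists iff graph is connected and all vertices have even degree
  - Eulerian path exists iff graph is connected and has 0 or 2 odd-degree vertices

Graph is connected with exactly 2 odd-degree vertices (3, 4).
Eulerian path exists (starting and ending at the odd-degree vertices), but no Eulerian circuit.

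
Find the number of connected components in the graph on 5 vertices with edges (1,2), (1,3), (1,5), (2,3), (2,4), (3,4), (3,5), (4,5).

Step 1: Build adjacency list from edges:
  1: 2, 3, 5
  2: 1, 3, 4
  3: 1, 2, 4, 5
  4: 2, 3, 5
  5: 1, 3, 4

Step 2: Run BFS/DFS from vertex 1:
  Visited: {1, 2, 3, 5, 4}
  Reached 5 of 5 vertices

Step 3: All 5 vertices reached from vertex 1, so the graph is connected.
Number of connected components: 1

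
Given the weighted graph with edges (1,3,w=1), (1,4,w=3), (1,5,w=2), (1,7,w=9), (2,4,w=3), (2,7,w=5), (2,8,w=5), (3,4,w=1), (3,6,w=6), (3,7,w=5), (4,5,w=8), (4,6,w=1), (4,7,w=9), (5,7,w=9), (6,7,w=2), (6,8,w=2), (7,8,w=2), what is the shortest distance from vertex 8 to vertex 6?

Step 1: Build adjacency list with weights:
  1: 3(w=1), 4(w=3), 5(w=2), 7(w=9)
  2: 4(w=3), 7(w=5), 8(w=5)
  3: 1(w=1), 4(w=1), 6(w=6), 7(w=5)
  4: 1(w=3), 2(w=3), 3(w=1), 5(w=8), 6(w=1), 7(w=9)
  5: 1(w=2), 4(w=8), 7(w=9)
  6: 3(w=6), 4(w=1), 7(w=2), 8(w=2)
  7: 1(w=9), 2(w=5), 3(w=5), 4(w=9), 5(w=9), 6(w=2), 8(w=2)
  8: 2(w=5), 6(w=2), 7(w=2)

Step 2: Apply Dijkstra's algorithm from vertex 8:
  Visit vertex 8 (distance=0)
    Update dist[2] = 5
    Update dist[6] = 2
    Update dist[7] = 2
  Visit vertex 6 (distance=2)
    Update dist[3] = 8
    Update dist[4] = 3

Step 3: Shortest path: 8 -> 6
Total weight: 2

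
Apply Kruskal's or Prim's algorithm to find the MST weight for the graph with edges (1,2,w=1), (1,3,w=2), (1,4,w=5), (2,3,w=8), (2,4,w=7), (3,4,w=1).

Apply Kruskal's algorithm (sort edges by weight, add if no cycle):

Sorted edges by weight:
  (1,2) w=1
  (3,4) w=1
  (1,3) w=2
  (1,4) w=5
  (2,4) w=7
  (2,3) w=8

Add edge (1,2) w=1 -- no cycle. Running total: 1
Add edge (3,4) w=1 -- no cycle. Running total: 2
Add edge (1,3) w=2 -- no cycle. Running total: 4

MST edges: (1,2,w=1), (3,4,w=1), (1,3,w=2)
Total MST weight: 1 + 1 + 2 = 4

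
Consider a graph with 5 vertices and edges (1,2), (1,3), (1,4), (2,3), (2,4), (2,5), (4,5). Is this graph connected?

Step 1: Build adjacency list from edges:
  1: 2, 3, 4
  2: 1, 3, 4, 5
  3: 1, 2
  4: 1, 2, 5
  5: 2, 4

Step 2: Run BFS/DFS from vertex 1:
  Visited: {1, 2, 3, 4, 5}
  Reached 5 of 5 vertices

Step 3: All 5 vertices reached from vertex 1, so the graph is connected.
Answer: Yes, the graph is connected.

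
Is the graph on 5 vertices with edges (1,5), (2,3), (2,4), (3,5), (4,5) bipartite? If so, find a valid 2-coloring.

Step 1: Attempt 2-coloring using BFS:
  Start at vertex 1, assign color 0
  Color vertex 5 with color 1 (neighbor of 1)
  Color vertex 3 with color 0 (neighbor of 5)
  Color vertex 4 with color 0 (neighbor of 5)
  Color vertex 2 with color 1 (neighbor of 3)

Step 2: 2-coloring succeeded. No conflicts found.
  Set A (color 0): {1, 3, 4}
  Set B (color 1): {2, 5}

The graph is bipartite with partition {1, 3, 4}, {2, 5}.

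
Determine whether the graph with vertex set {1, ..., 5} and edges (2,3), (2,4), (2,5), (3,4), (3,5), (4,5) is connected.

Step 1: Build adjacency list from edges:
  1: (none)
  2: 3, 4, 5
  3: 2, 4, 5
  4: 2, 3, 5
  5: 2, 3, 4

Step 2: Run BFS/DFS from vertex 1:
  Visited: {1}
  Reached 1 of 5 vertices

Step 3: Only 1 of 5 vertices reached. Graph is disconnected.
Connected components: {1}, {2, 3, 4, 5}
Answer: No, the graph is not connected (2 components).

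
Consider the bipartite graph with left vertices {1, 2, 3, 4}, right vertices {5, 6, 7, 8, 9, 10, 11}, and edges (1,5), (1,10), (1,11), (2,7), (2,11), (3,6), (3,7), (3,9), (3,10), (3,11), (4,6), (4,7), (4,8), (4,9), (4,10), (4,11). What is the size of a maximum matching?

Step 1: List the neighbors of each left vertex:
  1: 5, 10, 11
  2: 7, 11
  3: 6, 7, 9, 10, 11
  4: 6, 7, 8, 9, 10, 11

Step 2: Greedily match left vertices, then look for augmenting paths:
  Match 1 -- 5
  Match 2 -- 7
  Match 3 -- 6
  Match 4 -- 8
  No augmenting path remains.

Step 3: Verify this is maximum:
  Matching size 4 = min(|L|, |R|) = min(4, 7), which is an upper bound, so this matching is maximum.

Maximum matching: {(1,5), (2,7), (3,6), (4,8)}
Size: 4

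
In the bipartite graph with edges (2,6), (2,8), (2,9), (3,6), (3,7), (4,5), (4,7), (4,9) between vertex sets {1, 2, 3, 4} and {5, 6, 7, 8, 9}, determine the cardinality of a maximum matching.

Step 1: List the neighbors of each left vertex:
  1: (none)
  2: 6, 8, 9
  3: 6, 7
  4: 5, 7, 9

Step 2: Greedily match left vertices, then look for augmenting paths:
  Match 2 -- 6
  Match 3 -- 7
  Match 4 -- 5
  No augmenting path remains.

Step 3: Verify this is maximum:
  Matching has size 3. The vertex set {2, 3, 4} covers every edge and has size 3; any matching has at most one edge per cover vertex, so 3 is maximum (König's theorem).

Maximum matching: {(2,6), (3,7), (4,5)}
Size: 3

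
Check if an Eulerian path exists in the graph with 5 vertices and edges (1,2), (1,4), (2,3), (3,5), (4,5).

Step 1: Find the degree of each vertex:
  deg(1) = 2
  deg(2) = 2
  deg(3) = 2
  deg(4) = 2
  deg(5) = 2

Step 2: Count vertices with odd degree:
  All vertices have even degree (0 odd-degree vertices)

Step 3: Apply Euler's theorem:
  - Eulerian circuit exists iff graph is connected and all vertices have even degree
  - Eulerian path exists iff graph is connected and has 0 or 2 odd-degree vertices

Graph is connected with 0 odd-degree vertices.
Both Eulerian circuit and Eulerian path exist.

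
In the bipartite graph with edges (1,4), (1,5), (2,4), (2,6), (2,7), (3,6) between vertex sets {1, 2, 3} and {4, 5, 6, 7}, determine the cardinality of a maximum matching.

Step 1: List the neighbors of each left vertex:
  1: 4, 5
  2: 4, 6, 7
  3: 6

Step 2: Greedily match left vertices, then look for augmenting paths:
  Match 1 -- 4
  Match 2 -- 7
  Match 3 -- 6
  No augmenting path remains.

Step 3: Verify this is maximum:
  Matching size 3 = min(|L|, |R|) = min(3, 4), which is an upper bound, so this matching is maximum.

Maximum matching: {(1,4), (2,7), (3,6)}
Size: 3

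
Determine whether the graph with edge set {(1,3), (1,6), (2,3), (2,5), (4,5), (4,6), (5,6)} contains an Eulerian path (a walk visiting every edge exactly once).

Step 1: Find the degree of each vertex:
  deg(1) = 2
  deg(2) = 2
  deg(3) = 2
  deg(4) = 2
  deg(5) = 3
  deg(6) = 3

Step 2: Count vertices with odd degree:
  Odd-degree vertices: 5, 6 (2 total)

Step 3: Apply Euler's theorem:
  - Eulerian circuit exists iff graph is connected and all vertices have even degree
  - Eulerian path exists iff graph is connected and has 0 or 2 odd-degree vertices

Graph is connected with exactly 2 odd-degree vertices (5, 6).
Eulerian path exists (starting and ending at the odd-degree vertices), but no Eulerian circuit.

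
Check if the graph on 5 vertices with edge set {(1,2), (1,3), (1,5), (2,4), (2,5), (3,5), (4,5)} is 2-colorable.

Step 1: Attempt 2-coloring using BFS:
  Start at vertex 1, assign color 0
  Color vertex 2 with color 1 (neighbor of 1)
  Color vertex 3 with color 1 (neighbor of 1)
  Color vertex 5 with color 1 (neighbor of 1)
  Color vertex 4 with color 0 (neighbor of 2)

Step 2: Conflict found! Vertices 2 and 5 are adjacent but have the same color.
This means the graph contains an odd cycle.

The graph is NOT bipartite.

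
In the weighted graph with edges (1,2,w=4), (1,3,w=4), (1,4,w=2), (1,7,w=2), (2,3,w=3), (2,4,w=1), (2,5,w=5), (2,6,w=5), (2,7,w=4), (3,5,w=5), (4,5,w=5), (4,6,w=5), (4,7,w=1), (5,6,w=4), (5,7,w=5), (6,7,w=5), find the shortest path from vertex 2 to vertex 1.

Step 1: Build adjacency list with weights:
  1: 2(w=4), 3(w=4), 4(w=2), 7(w=2)
  2: 1(w=4), 3(w=3), 4(w=1), 5(w=5), 6(w=5), 7(w=4)
  3: 1(w=4), 2(w=3), 5(w=5)
  4: 1(w=2), 2(w=1), 5(w=5), 6(w=5), 7(w=1)
  5: 2(w=5), 3(w=5), 4(w=5), 6(w=4), 7(w=5)
  6: 2(w=5), 4(w=5), 5(w=4), 7(w=5)
  7: 1(w=2), 2(w=4), 4(w=1), 5(w=5), 6(w=5)

Step 2: Apply Dijkstra's algorithm from vertex 2:
  Visit vertex 2 (distance=0)
    Update dist[1] = 4
    Update dist[3] = 3
    Update dist[4] = 1
    Update dist[5] = 5
    Update dist[6] = 5
    Update dist[7] = 4
  Visit vertex 4 (distance=1)
    Update dist[1] = 3
    Update dist[7] = 2
  Visit vertex 7 (distance=2)
  Visit vertex 1 (distance=3)

Step 3: Shortest path: 2 -> 4 -> 1
Total weight: 1 + 2 = 3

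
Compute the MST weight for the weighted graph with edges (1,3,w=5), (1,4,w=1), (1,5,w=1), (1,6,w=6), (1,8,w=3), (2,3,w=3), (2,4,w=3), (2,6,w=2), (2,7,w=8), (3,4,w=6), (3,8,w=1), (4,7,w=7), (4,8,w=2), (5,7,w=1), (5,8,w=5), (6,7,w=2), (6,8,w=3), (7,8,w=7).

Apply Kruskal's algorithm (sort edges by weight, add if no cycle):

Sorted edges by weight:
  (1,5) w=1
  (1,4) w=1
  (3,8) w=1
  (5,7) w=1
  (2,6) w=2
  (4,8) w=2
  (6,7) w=2
  (1,8) w=3
  (2,4) w=3
  (2,3) w=3
  (6,8) w=3
  (1,3) w=5
  (5,8) w=5
  (1,6) w=6
  (3,4) w=6
  (4,7) w=7
  (7,8) w=7
  (2,7) w=8

Add edge (1,5) w=1 -- no cycle. Running total: 1
Add edge (1,4) w=1 -- no cycle. Running total: 2
Add edge (3,8) w=1 -- no cycle. Running total: 3
Add edge (5,7) w=1 -- no cycle. Running total: 4
Add edge (2,6) w=2 -- no cycle. Running total: 6
Add edge (4,8) w=2 -- no cycle. Running total: 8
Add edge (6,7) w=2 -- no cycle. Running total: 10

MST edges: (1,5,w=1), (1,4,w=1), (3,8,w=1), (5,7,w=1), (2,6,w=2), (4,8,w=2), (6,7,w=2)
Total MST weight: 1 + 1 + 1 + 1 + 2 + 2 + 2 = 10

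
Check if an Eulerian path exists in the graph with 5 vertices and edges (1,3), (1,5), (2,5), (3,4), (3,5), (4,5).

Step 1: Find the degree of each vertex:
  deg(1) = 2
  deg(2) = 1
  deg(3) = 3
  deg(4) = 2
  deg(5) = 4

Step 2: Count vertices with odd degree:
  Odd-degree vertices: 2, 3 (2 total)

Step 3: Apply Euler's theorem:
  - Eulerian circuit exists iff graph is connected and all vertices have even degree
  - Eulerian path exists iff graph is connected and has 0 or 2 odd-degree vertices

Graph is connected with exactly 2 odd-degree vertices (2, 3).
Eulerian path exists (starting and ending at the odd-degree vertices), but no Eulerian circuit.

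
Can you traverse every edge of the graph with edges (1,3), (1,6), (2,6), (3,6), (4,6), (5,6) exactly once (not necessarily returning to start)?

Step 1: Find the degree of each vertex:
  deg(1) = 2
  deg(2) = 1
  deg(3) = 2
  deg(4) = 1
  deg(5) = 1
  deg(6) = 5

Step 2: Count vertices with odd degree:
  Odd-degree vertices: 2, 4, 5, 6 (4 total)

Step 3: Apply Euler's theorem:
  - Eulerian circuit exists iff graph is connected and all vertices have even degree
  - Eulerian path exists iff graph is connected and has 0 or 2 odd-degree vertices

Graph has 4 odd-degree vertices (need 0 or 2).
Neither Eulerian path nor Eulerian circuit exists.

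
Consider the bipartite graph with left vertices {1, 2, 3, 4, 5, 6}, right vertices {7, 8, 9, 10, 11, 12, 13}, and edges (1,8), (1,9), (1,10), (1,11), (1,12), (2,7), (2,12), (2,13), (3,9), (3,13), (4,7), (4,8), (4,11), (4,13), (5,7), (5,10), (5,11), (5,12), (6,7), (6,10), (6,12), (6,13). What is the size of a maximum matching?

Step 1: List the neighbors of each left vertex:
  1: 8, 9, 10, 11, 12
  2: 7, 12, 13
  3: 9, 13
  4: 7, 8, 11, 13
  5: 7, 10, 11, 12
  6: 7, 10, 12, 13

Step 2: Greedily match left vertices, then look for augmenting paths:
  Match 1 -- 8
  Match 2 -- 7
  Match 3 -- 9
  Match 4 -- 11
  Match 5 -- 10
  Match 6 -- 12
  No augmenting path remains.

Step 3: Verify this is maximum:
  Matching size 6 = min(|L|, |R|) = min(6, 7), which is an upper bound, so this matching is maximum.

Maximum matching: {(1,8), (2,7), (3,9), (4,11), (5,10), (6,12)}
Size: 6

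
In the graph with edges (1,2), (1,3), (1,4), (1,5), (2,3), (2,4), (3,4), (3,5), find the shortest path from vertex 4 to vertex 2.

Step 1: Build adjacency list:
  1: 2, 3, 4, 5
  2: 1, 3, 4
  3: 1, 2, 4, 5
  4: 1, 2, 3
  5: 1, 3

Step 2: BFS from vertex 4 to find shortest path to 2:
  vertex 1 reached at distance 1
  vertex 2 reached at distance 1

Step 3: Shortest path: 4 -> 2
Path length: 1 edge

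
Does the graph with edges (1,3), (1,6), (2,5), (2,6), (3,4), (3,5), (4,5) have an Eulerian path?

Step 1: Find the degree of each vertex:
  deg(1) = 2
  deg(2) = 2
  deg(3) = 3
  deg(4) = 2
  deg(5) = 3
  deg(6) = 2

Step 2: Count vertices with odd degree:
  Odd-degree vertices: 3, 5 (2 total)

Step 3: Apply Euler's theorem:
  - Eulerian circuit exists iff graph is connected and all vertices have even degree
  - Eulerian path exists iff graph is connected and has 0 or 2 odd-degree vertices

Graph is connected with exactly 2 odd-degree vertices (3, 5).
Eulerian path exists (starting and ending at the odd-degree vertices), but no Eulerian circuit.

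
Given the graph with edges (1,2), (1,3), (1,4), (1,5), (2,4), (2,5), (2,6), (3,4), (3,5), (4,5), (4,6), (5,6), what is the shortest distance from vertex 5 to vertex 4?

Step 1: Build adjacency list:
  1: 2, 3, 4, 5
  2: 1, 4, 5, 6
  3: 1, 4, 5
  4: 1, 2, 3, 5, 6
  5: 1, 2, 3, 4, 6
  6: 2, 4, 5

Step 2: BFS from vertex 5 to find shortest path to 4:
  vertex 1 reached at distance 1
  vertex 2 reached at distance 1
  vertex 3 reached at distance 1
  vertex 4 reached at distance 1

Step 3: Shortest path: 5 -> 4
Path length: 1 edge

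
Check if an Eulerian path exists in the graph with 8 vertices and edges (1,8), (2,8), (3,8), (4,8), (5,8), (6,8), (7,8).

Step 1: Find the degree of each vertex:
  deg(1) = 1
  deg(2) = 1
  deg(3) = 1
  deg(4) = 1
  deg(5) = 1
  deg(6) = 1
  deg(7) = 1
  deg(8) = 7

Step 2: Count vertices with odd degree:
  Odd-degree vertices: 1, 2, 3, 4, 5, 6, 7, 8 (8 total)

Step 3: Apply Euler's theorem:
  - Eulerian circuit exists iff graph is connected and all vertices have even degree
  - Eulerian path exists iff graph is connected and has 0 or 2 odd-degree vertices

Graph has 8 odd-degree vertices (need 0 or 2).
Neither Eulerian path nor Eulerian circuit exists.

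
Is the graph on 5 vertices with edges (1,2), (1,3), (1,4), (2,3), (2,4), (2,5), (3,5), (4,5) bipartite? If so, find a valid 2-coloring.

Step 1: Attempt 2-coloring using BFS:
  Start at vertex 1, assign color 0
  Color vertex 2 with color 1 (neighbor of 1)
  Color vertex 3 with color 1 (neighbor of 1)
  Color vertex 4 with color 1 (neighbor of 1)

Step 2: Conflict found! Vertices 2 and 3 are adjacent but have the same color.
This means the graph contains an odd cycle.

The graph is NOT bipartite.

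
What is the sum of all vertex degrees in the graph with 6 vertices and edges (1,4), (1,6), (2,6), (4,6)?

Step 1: Count edges incident to each vertex:
  deg(1) = 2 (neighbors: 4, 6)
  deg(2) = 1 (neighbors: 6)
  deg(3) = 0 (neighbors: none)
  deg(4) = 2 (neighbors: 1, 6)
  deg(5) = 0 (neighbors: none)
  deg(6) = 3 (neighbors: 1, 2, 4)

Step 2: Sum all degrees:
  2 + 1 + 0 + 2 + 0 + 3 = 8

Verification: sum of degrees = 2 * |E| = 2 * 4 = 8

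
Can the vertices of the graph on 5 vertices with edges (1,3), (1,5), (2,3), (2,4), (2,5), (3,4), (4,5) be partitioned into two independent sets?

Step 1: Attempt 2-coloring using BFS:
  Start at vertex 1, assign color 0
  Color vertex 3 with color 1 (neighbor of 1)
  Color vertex 5 with color 1 (neighbor of 1)
  Color vertex 2 with color 0 (neighbor of 3)
  Color vertex 4 with color 0 (neighbor of 3)

Step 2: Conflict found! Vertices 2 and 4 are adjacent but have the same color.
This means the graph contains an odd cycle.

The graph is NOT bipartite.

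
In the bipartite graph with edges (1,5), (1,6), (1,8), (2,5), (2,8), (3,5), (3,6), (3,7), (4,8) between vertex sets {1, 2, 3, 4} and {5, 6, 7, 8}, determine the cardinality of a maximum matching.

Step 1: List the neighbors of each left vertex:
  1: 5, 6, 8
  2: 5, 8
  3: 5, 6, 7
  4: 8

Step 2: Greedily match left vertices, then look for augmenting paths:
  Match 1 -- 6
  Match 2 -- 5
  Match 3 -- 7
  Match 4 -- 8
  No augmenting path remains.

Step 3: Verify this is maximum:
  Matching size 4 = min(|L|, |R|) = min(4, 4), which is an upper bound, so this matching is maximum.

Maximum matching: {(1,6), (2,5), (3,7), (4,8)}
Size: 4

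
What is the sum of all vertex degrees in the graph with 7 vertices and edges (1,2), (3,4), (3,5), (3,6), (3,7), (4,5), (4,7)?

Step 1: Count edges incident to each vertex:
  deg(1) = 1 (neighbors: 2)
  deg(2) = 1 (neighbors: 1)
  deg(3) = 4 (neighbors: 4, 5, 6, 7)
  deg(4) = 3 (neighbors: 3, 5, 7)
  deg(5) = 2 (neighbors: 3, 4)
  deg(6) = 1 (neighbors: 3)
  deg(7) = 2 (neighbors: 3, 4)

Step 2: Sum all degrees:
  1 + 1 + 4 + 3 + 2 + 1 + 2 = 14

Verification: sum of degrees = 2 * |E| = 2 * 7 = 14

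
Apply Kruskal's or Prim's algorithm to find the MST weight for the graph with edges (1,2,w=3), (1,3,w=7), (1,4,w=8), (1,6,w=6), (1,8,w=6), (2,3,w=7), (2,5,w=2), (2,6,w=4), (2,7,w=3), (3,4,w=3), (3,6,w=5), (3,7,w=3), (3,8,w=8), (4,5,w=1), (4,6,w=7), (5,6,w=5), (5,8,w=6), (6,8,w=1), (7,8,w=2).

Apply Kruskal's algorithm (sort edges by weight, add if no cycle):

Sorted edges by weight:
  (4,5) w=1
  (6,8) w=1
  (2,5) w=2
  (7,8) w=2
  (1,2) w=3
  (2,7) w=3
  (3,4) w=3
  (3,7) w=3
  (2,6) w=4
  (3,6) w=5
  (5,6) w=5
  (1,6) w=6
  (1,8) w=6
  (5,8) w=6
  (1,3) w=7
  (2,3) w=7
  (4,6) w=7
  (1,4) w=8
  (3,8) w=8

Add edge (4,5) w=1 -- no cycle. Running total: 1
Add edge (6,8) w=1 -- no cycle. Running total: 2
Add edge (2,5) w=2 -- no cycle. Running total: 4
Add edge (7,8) w=2 -- no cycle. Running total: 6
Add edge (1,2) w=3 -- no cycle. Running total: 9
Add edge (2,7) w=3 -- no cycle. Running total: 12
Add edge (3,4) w=3 -- no cycle. Running total: 15

MST edges: (4,5,w=1), (6,8,w=1), (2,5,w=2), (7,8,w=2), (1,2,w=3), (2,7,w=3), (3,4,w=3)
Total MST weight: 1 + 1 + 2 + 2 + 3 + 3 + 3 = 15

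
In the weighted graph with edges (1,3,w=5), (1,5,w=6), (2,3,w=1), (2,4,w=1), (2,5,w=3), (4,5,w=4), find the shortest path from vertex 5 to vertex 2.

Step 1: Build adjacency list with weights:
  1: 3(w=5), 5(w=6)
  2: 3(w=1), 4(w=1), 5(w=3)
  3: 1(w=5), 2(w=1)
  4: 2(w=1), 5(w=4)
  5: 1(w=6), 2(w=3), 4(w=4)

Step 2: Apply Dijkstra's algorithm from vertex 5:
  Visit vertex 5 (distance=0)
    Update dist[1] = 6
    Update dist[2] = 3
    Update dist[4] = 4
  Visit vertex 2 (distance=3)
    Update dist[3] = 4

Step 3: Shortest path: 5 -> 2
Total weight: 3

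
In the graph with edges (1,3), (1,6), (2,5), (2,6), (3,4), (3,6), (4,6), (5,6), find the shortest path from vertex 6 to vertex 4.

Step 1: Build adjacency list:
  1: 3, 6
  2: 5, 6
  3: 1, 4, 6
  4: 3, 6
  5: 2, 6
  6: 1, 2, 3, 4, 5

Step 2: BFS from vertex 6 to find shortest path to 4:
  vertex 1 reached at distance 1
  vertex 2 reached at distance 1
  vertex 3 reached at distance 1
  vertex 4 reached at distance 1

Step 3: Shortest path: 6 -> 4
Path length: 1 edge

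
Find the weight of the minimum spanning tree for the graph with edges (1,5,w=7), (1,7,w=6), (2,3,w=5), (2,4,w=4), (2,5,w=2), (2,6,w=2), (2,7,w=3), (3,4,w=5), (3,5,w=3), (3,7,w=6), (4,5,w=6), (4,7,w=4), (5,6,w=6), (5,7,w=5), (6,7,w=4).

Apply Kruskal's algorithm (sort edges by weight, add if no cycle):

Sorted edges by weight:
  (2,5) w=2
  (2,6) w=2
  (2,7) w=3
  (3,5) w=3
  (2,4) w=4
  (4,7) w=4
  (6,7) w=4
  (2,3) w=5
  (3,4) w=5
  (5,7) w=5
  (1,7) w=6
  (3,7) w=6
  (4,5) w=6
  (5,6) w=6
  (1,5) w=7

Add edge (2,5) w=2 -- no cycle. Running total: 2
Add edge (2,6) w=2 -- no cycle. Running total: 4
Add edge (2,7) w=3 -- no cycle. Running total: 7
Add edge (3,5) w=3 -- no cycle. Running total: 10
Add edge (2,4) w=4 -- no cycle. Running total: 14
Skip edge (4,7) w=4 -- would create cycle
Skip edge (6,7) w=4 -- would create cycle
Skip edge (2,3) w=5 -- would create cycle
Skip edge (3,4) w=5 -- would create cycle
Skip edge (5,7) w=5 -- would create cycle
Add edge (1,7) w=6 -- no cycle. Running total: 20

MST edges: (2,5,w=2), (2,6,w=2), (2,7,w=3), (3,5,w=3), (2,4,w=4), (1,7,w=6)
Total MST weight: 2 + 2 + 3 + 3 + 4 + 6 = 20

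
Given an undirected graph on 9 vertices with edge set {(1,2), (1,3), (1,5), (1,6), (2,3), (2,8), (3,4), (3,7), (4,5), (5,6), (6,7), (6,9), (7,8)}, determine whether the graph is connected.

Step 1: Build adjacency list from edges:
  1: 2, 3, 5, 6
  2: 1, 3, 8
  3: 1, 2, 4, 7
  4: 3, 5
  5: 1, 4, 6
  6: 1, 5, 7, 9
  7: 3, 6, 8
  8: 2, 7
  9: 6

Step 2: Run BFS/DFS from vertex 1:
  Visited: {1, 2, 3, 5, 6, 8, 4, 7, 9}
  Reached 9 of 9 vertices

Step 3: All 9 vertices reached from vertex 1, so the graph is connected.
Answer: Yes, the graph is connected.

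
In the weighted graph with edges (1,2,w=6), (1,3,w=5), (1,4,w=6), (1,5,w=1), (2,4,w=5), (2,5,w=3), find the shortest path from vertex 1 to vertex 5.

Step 1: Build adjacency list with weights:
  1: 2(w=6), 3(w=5), 4(w=6), 5(w=1)
  2: 1(w=6), 4(w=5), 5(w=3)
  3: 1(w=5)
  4: 1(w=6), 2(w=5)
  5: 1(w=1), 2(w=3)

Step 2: Apply Dijkstra's algorithm from vertex 1:
  Visit vertex 1 (distance=0)
    Update dist[2] = 6
    Update dist[3] = 5
    Update dist[4] = 6
    Update dist[5] = 1
  Visit vertex 5 (distance=1)
    Update dist[2] = 4

Step 3: Shortest path: 1 -> 5
Total weight: 1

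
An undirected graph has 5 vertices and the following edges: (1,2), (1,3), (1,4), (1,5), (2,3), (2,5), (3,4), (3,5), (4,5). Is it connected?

Step 1: Build adjacency list from edges:
  1: 2, 3, 4, 5
  2: 1, 3, 5
  3: 1, 2, 4, 5
  4: 1, 3, 5
  5: 1, 2, 3, 4

Step 2: Run BFS/DFS from vertex 1:
  Visited: {1, 2, 3, 4, 5}
  Reached 5 of 5 vertices

Step 3: All 5 vertices reached from vertex 1, so the graph is connected.
Answer: Yes, the graph is connected.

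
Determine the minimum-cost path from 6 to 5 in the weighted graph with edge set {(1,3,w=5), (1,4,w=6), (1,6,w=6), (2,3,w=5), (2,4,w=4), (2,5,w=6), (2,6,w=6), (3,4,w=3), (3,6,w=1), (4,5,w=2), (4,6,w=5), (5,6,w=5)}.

Step 1: Build adjacency list with weights:
  1: 3(w=5), 4(w=6), 6(w=6)
  2: 3(w=5), 4(w=4), 5(w=6), 6(w=6)
  3: 1(w=5), 2(w=5), 4(w=3), 6(w=1)
  4: 1(w=6), 2(w=4), 3(w=3), 5(w=2), 6(w=5)
  5: 2(w=6), 4(w=2), 6(w=5)
  6: 1(w=6), 2(w=6), 3(w=1), 4(w=5), 5(w=5)

Step 2: Apply Dijkstra's algorithm from vertex 6:
  Visit vertex 6 (distance=0)
    Update dist[1] = 6
    Update dist[2] = 6
    Update dist[3] = 1
    Update dist[4] = 5
    Update dist[5] = 5
  Visit vertex 3 (distance=1)
    Update dist[4] = 4
  Visit vertex 4 (distance=4)
  Visit vertex 5 (distance=5)

Step 3: Shortest path: 6 -> 5
Total weight: 5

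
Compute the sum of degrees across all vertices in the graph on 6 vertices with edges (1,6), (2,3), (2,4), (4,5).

Step 1: Count edges incident to each vertex:
  deg(1) = 1 (neighbors: 6)
  deg(2) = 2 (neighbors: 3, 4)
  deg(3) = 1 (neighbors: 2)
  deg(4) = 2 (neighbors: 2, 5)
  deg(5) = 1 (neighbors: 4)
  deg(6) = 1 (neighbors: 1)

Step 2: Sum all degrees:
  1 + 2 + 1 + 2 + 1 + 1 = 8

Verification: sum of degrees = 2 * |E| = 2 * 4 = 8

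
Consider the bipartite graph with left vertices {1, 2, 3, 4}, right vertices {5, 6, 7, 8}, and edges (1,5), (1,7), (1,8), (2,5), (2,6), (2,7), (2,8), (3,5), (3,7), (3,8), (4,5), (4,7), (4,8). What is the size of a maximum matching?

Step 1: List the neighbors of each left vertex:
  1: 5, 7, 8
  2: 5, 6, 7, 8
  3: 5, 7, 8
  4: 5, 7, 8

Step 2: Greedily match left vertices, then look for augmenting paths:
  Match 1 -- 5
  Match 2 -- 6
  Match 3 -- 7
  Match 4 -- 8
  No augmenting path remains.

Step 3: Verify this is maximum:
  Matching size 4 = min(|L|, |R|) = min(4, 4), which is an upper bound, so this matching is maximum.

Maximum matching: {(1,5), (2,6), (3,7), (4,8)}
Size: 4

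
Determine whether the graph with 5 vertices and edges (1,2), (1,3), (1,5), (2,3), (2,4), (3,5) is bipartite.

Step 1: Attempt 2-coloring using BFS:
  Start at vertex 1, assign color 0
  Color vertex 2 with color 1 (neighbor of 1)
  Color vertex 3 with color 1 (neighbor of 1)
  Color vertex 5 with color 1 (neighbor of 1)

Step 2: Conflict found! Vertices 2 and 3 are adjacent but have the same color.
This means the graph contains an odd cycle.

The graph is NOT bipartite.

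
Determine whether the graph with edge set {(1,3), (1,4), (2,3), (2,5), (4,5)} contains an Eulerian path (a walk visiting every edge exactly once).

Step 1: Find the degree of each vertex:
  deg(1) = 2
  deg(2) = 2
  deg(3) = 2
  deg(4) = 2
  deg(5) = 2

Step 2: Count vertices with odd degree:
  All vertices have even degree (0 odd-degree vertices)

Step 3: Apply Euler's theorem:
  - Eulerian circuit exists iff graph is connected and all vertices have even degree
  - Eulerian path exists iff graph is connected and has 0 or 2 odd-degree vertices

Graph is connected with 0 odd-degree vertices.
Both Eulerian circuit and Eulerian path exist.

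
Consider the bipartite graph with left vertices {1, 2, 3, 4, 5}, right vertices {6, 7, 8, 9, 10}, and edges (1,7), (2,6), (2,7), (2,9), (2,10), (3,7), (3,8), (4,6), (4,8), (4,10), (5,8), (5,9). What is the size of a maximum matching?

Step 1: List the neighbors of each left vertex:
  1: 7
  2: 6, 7, 9, 10
  3: 7, 8
  4: 6, 8, 10
  5: 8, 9

Step 2: Greedily match left vertices, then look for augmenting paths:
  Match 1 -- 7
  Match 2 -- 6
  Match 3 -- 8
  Match 4 -- 10
  Match 5 -- 9
  No augmenting path remains.

Step 3: Verify this is maximum:
  Matching size 5 = min(|L|, |R|) = min(5, 5), which is an upper bound, so this matching is maximum.

Maximum matching: {(1,7), (2,6), (3,8), (4,10), (5,9)}
Size: 5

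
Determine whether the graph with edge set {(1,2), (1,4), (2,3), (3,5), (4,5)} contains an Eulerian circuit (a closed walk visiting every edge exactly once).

Step 1: Find the degree of each vertex:
  deg(1) = 2
  deg(2) = 2
  deg(3) = 2
  deg(4) = 2
  deg(5) = 2

Step 2: Count vertices with odd degree:
  All vertices have even degree (0 odd-degree vertices)

Step 3: Apply Euler's theorem:
  - Eulerian circuit exists iff graph is connected and all vertices have even degree
  - Eulerian path exists iff graph is connected and has 0 or 2 odd-degree vertices

Graph is connected with 0 odd-degree vertices.
Both Eulerian circuit and Eulerian path exist.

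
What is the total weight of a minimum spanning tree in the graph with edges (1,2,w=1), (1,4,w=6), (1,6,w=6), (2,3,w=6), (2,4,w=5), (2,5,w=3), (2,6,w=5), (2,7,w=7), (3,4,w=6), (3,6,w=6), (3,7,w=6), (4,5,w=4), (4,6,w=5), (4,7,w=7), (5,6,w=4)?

Apply Kruskal's algorithm (sort edges by weight, add if no cycle):

Sorted edges by weight:
  (1,2) w=1
  (2,5) w=3
  (4,5) w=4
  (5,6) w=4
  (2,6) w=5
  (2,4) w=5
  (4,6) w=5
  (1,4) w=6
  (1,6) w=6
  (2,3) w=6
  (3,4) w=6
  (3,6) w=6
  (3,7) w=6
  (2,7) w=7
  (4,7) w=7

Add edge (1,2) w=1 -- no cycle. Running total: 1
Add edge (2,5) w=3 -- no cycle. Running total: 4
Add edge (4,5) w=4 -- no cycle. Running total: 8
Add edge (5,6) w=4 -- no cycle. Running total: 12
Skip edge (2,6) w=5 -- would create cycle
Skip edge (2,4) w=5 -- would create cycle
Skip edge (4,6) w=5 -- would create cycle
Skip edge (1,4) w=6 -- would create cycle
Skip edge (1,6) w=6 -- would create cycle
Add edge (2,3) w=6 -- no cycle. Running total: 18
Skip edge (3,4) w=6 -- would create cycle
Skip edge (3,6) w=6 -- would create cycle
Add edge (3,7) w=6 -- no cycle. Running total: 24

MST edges: (1,2,w=1), (2,5,w=3), (4,5,w=4), (5,6,w=4), (2,3,w=6), (3,7,w=6)
Total MST weight: 1 + 3 + 4 + 4 + 6 + 6 = 24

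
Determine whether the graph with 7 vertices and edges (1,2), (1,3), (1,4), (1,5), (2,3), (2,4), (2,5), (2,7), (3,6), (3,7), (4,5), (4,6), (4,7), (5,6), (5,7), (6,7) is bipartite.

Step 1: Attempt 2-coloring using BFS:
  Start at vertex 1, assign color 0
  Color vertex 2 with color 1 (neighbor of 1)
  Color vertex 3 with color 1 (neighbor of 1)
  Color vertex 4 with color 1 (neighbor of 1)
  Color vertex 5 with color 1 (neighbor of 1)

Step 2: Conflict found! Vertices 2 and 3 are adjacent but have the same color.
This means the graph contains an odd cycle.

The graph is NOT bipartite.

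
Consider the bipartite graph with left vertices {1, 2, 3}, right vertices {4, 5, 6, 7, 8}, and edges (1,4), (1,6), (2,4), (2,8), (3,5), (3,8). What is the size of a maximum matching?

Step 1: List the neighbors of each left vertex:
  1: 4, 6
  2: 4, 8
  3: 5, 8

Step 2: Greedily match left vertices, then look for augmenting paths:
  Match 1 -- 4
  Match 2 -- 8
  Match 3 -- 5
  No augmenting path remains.

Step 3: Verify this is maximum:
  Matching size 3 = min(|L|, |R|) = min(3, 5), which is an upper bound, so this matching is maximum.

Maximum matching: {(1,4), (2,8), (3,5)}
Size: 3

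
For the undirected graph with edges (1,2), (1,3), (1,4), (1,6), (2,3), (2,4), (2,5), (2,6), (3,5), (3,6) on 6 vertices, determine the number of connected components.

Step 1: Build adjacency list from edges:
  1: 2, 3, 4, 6
  2: 1, 3, 4, 5, 6
  3: 1, 2, 5, 6
  4: 1, 2
  5: 2, 3
  6: 1, 2, 3

Step 2: Run BFS/DFS from vertex 1:
  Visited: {1, 2, 3, 4, 6, 5}
  Reached 6 of 6 vertices

Step 3: All 6 vertices reached from vertex 1, so the graph is connected.
Number of connected components: 1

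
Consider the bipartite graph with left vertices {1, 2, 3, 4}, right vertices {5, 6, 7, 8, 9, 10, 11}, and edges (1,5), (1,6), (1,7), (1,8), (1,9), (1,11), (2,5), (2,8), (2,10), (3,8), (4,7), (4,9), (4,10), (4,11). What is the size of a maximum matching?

Step 1: List the neighbors of each left vertex:
  1: 5, 6, 7, 8, 9, 11
  2: 5, 8, 10
  3: 8
  4: 7, 9, 10, 11

Step 2: Greedily match left vertices, then look for augmenting paths:
  Match 1 -- 5
  Match 2 -- 10
  Match 3 -- 8
  Match 4 -- 7
  No augmenting path remains.

Step 3: Verify this is maximum:
  Matching size 4 = min(|L|, |R|) = min(4, 7), which is an upper bound, so this matching is maximum.

Maximum matching: {(1,5), (2,10), (3,8), (4,7)}
Size: 4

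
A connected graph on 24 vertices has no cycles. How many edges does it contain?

A tree on n vertices always has exactly n - 1 edges.
For n = 24: edges = 24 - 1 = 23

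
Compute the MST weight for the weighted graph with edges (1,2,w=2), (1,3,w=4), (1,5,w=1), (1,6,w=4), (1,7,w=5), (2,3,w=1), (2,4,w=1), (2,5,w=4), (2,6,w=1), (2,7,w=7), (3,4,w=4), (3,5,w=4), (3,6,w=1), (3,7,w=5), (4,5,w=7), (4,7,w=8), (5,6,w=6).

Apply Kruskal's algorithm (sort edges by weight, add if no cycle):

Sorted edges by weight:
  (1,5) w=1
  (2,3) w=1
  (2,6) w=1
  (2,4) w=1
  (3,6) w=1
  (1,2) w=2
  (1,6) w=4
  (1,3) w=4
  (2,5) w=4
  (3,4) w=4
  (3,5) w=4
  (1,7) w=5
  (3,7) w=5
  (5,6) w=6
  (2,7) w=7
  (4,5) w=7
  (4,7) w=8

Add edge (1,5) w=1 -- no cycle. Running total: 1
Add edge (2,3) w=1 -- no cycle. Running total: 2
Add edge (2,6) w=1 -- no cycle. Running total: 3
Add edge (2,4) w=1 -- no cycle. Running total: 4
Skip edge (3,6) w=1 -- would create cycle
Add edge (1,2) w=2 -- no cycle. Running total: 6
Skip edge (1,6) w=4 -- would create cycle
Skip edge (1,3) w=4 -- would create cycle
Skip edge (2,5) w=4 -- would create cycle
Skip edge (3,4) w=4 -- would create cycle
Skip edge (3,5) w=4 -- would create cycle
Add edge (1,7) w=5 -- no cycle. Running total: 11

MST edges: (1,5,w=1), (2,3,w=1), (2,6,w=1), (2,4,w=1), (1,2,w=2), (1,7,w=5)
Total MST weight: 1 + 1 + 1 + 1 + 2 + 5 = 11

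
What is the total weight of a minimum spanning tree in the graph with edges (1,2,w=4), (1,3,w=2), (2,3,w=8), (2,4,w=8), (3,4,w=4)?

Apply Kruskal's algorithm (sort edges by weight, add if no cycle):

Sorted edges by weight:
  (1,3) w=2
  (1,2) w=4
  (3,4) w=4
  (2,3) w=8
  (2,4) w=8

Add edge (1,3) w=2 -- no cycle. Running total: 2
Add edge (1,2) w=4 -- no cycle. Running total: 6
Add edge (3,4) w=4 -- no cycle. Running total: 10

MST edges: (1,3,w=2), (1,2,w=4), (3,4,w=4)
Total MST weight: 2 + 4 + 4 = 10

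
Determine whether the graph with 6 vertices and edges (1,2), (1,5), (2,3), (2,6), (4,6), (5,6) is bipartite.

Step 1: Attempt 2-coloring using BFS:
  Start at vertex 1, assign color 0
  Color vertex 2 with color 1 (neighbor of 1)
  Color vertex 5 with color 1 (neighbor of 1)
  Color vertex 3 with color 0 (neighbor of 2)
  Color vertex 6 with color 0 (neighbor of 2)
  Color vertex 4 with color 1 (neighbor of 6)

Step 2: 2-coloring succeeded. No conflicts found.
  Set A (color 0): {1, 3, 6}
  Set B (color 1): {2, 4, 5}

The graph is bipartite with partition {1, 3, 6}, {2, 4, 5}.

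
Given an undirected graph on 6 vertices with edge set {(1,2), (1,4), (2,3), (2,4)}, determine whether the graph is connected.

Step 1: Build adjacency list from edges:
  1: 2, 4
  2: 1, 3, 4
  3: 2
  4: 1, 2
  5: (none)
  6: (none)

Step 2: Run BFS/DFS from vertex 1:
  Visited: {1, 2, 4, 3}
  Reached 4 of 6 vertices

Step 3: Only 4 of 6 vertices reached. Graph is disconnected.
Connected components: {1, 2, 3, 4}, {5}, {6}
Answer: No, the graph is not connected (3 components).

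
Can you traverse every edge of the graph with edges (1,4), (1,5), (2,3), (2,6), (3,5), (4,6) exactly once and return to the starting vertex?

Step 1: Find the degree of each vertex:
  deg(1) = 2
  deg(2) = 2
  deg(3) = 2
  deg(4) = 2
  deg(5) = 2
  deg(6) = 2

Step 2: Count vertices with odd degree:
  All vertices have even degree (0 odd-degree vertices)

Step 3: Apply Euler's theorem:
  - Eulerian circuit exists iff graph is connected and all vertices have even degree
  - Eulerian path exists iff graph is connected and has 0 or 2 odd-degree vertices

Graph is connected with 0 odd-degree vertices.
Both Eulerian circuit and Eulerian path exist.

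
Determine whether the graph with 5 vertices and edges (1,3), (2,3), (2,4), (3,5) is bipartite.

Step 1: Attempt 2-coloring using BFS:
  Start at vertex 1, assign color 0
  Color vertex 3 with color 1 (neighbor of 1)
  Color vertex 2 with color 0 (neighbor of 3)
  Color vertex 5 with color 0 (neighbor of 3)
  Color vertex 4 with color 1 (neighbor of 2)

Step 2: 2-coloring succeeded. No conflicts found.
  Set A (color 0): {1, 2, 5}
  Set B (color 1): {3, 4}

The graph is bipartite with partition {1, 2, 5}, {3, 4}.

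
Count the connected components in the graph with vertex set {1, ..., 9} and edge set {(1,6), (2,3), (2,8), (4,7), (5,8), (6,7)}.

Step 1: Build adjacency list from edges:
  1: 6
  2: 3, 8
  3: 2
  4: 7
  5: 8
  6: 1, 7
  7: 4, 6
  8: 2, 5
  9: (none)

Step 2: Run BFS/DFS from vertex 1:
  Visited: {1, 6, 7, 4}
  Reached 4 of 9 vertices

Step 3: Only 4 of 9 vertices reached. Graph is disconnected.
Connected components: {1, 4, 6, 7}, {2, 3, 5, 8}, {9}
Number of connected components: 3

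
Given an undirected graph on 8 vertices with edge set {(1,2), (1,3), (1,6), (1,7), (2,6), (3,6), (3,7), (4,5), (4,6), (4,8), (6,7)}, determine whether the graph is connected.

Step 1: Build adjacency list from edges:
  1: 2, 3, 6, 7
  2: 1, 6
  3: 1, 6, 7
  4: 5, 6, 8
  5: 4
  6: 1, 2, 3, 4, 7
  7: 1, 3, 6
  8: 4

Step 2: Run BFS/DFS from vertex 1:
  Visited: {1, 2, 3, 6, 7, 4, 5, 8}
  Reached 8 of 8 vertices

Step 3: All 8 vertices reached from vertex 1, so the graph is connected.
Answer: Yes, the graph is connected.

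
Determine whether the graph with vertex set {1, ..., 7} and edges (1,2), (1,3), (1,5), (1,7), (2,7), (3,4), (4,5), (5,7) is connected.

Step 1: Build adjacency list from edges:
  1: 2, 3, 5, 7
  2: 1, 7
  3: 1, 4
  4: 3, 5
  5: 1, 4, 7
  6: (none)
  7: 1, 2, 5

Step 2: Run BFS/DFS from vertex 1:
  Visited: {1, 2, 3, 5, 7, 4}
  Reached 6 of 7 vertices

Step 3: Only 6 of 7 vertices reached. Graph is disconnected.
Connected components: {1, 2, 3, 4, 5, 7}, {6}
Answer: No, the graph is not connected (2 components).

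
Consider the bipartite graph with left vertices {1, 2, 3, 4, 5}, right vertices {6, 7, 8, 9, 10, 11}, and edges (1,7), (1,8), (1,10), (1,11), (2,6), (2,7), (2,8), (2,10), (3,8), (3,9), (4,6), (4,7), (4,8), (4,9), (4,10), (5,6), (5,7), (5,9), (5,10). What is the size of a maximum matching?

Step 1: List the neighbors of each left vertex:
  1: 7, 8, 10, 11
  2: 6, 7, 8, 10
  3: 8, 9
  4: 6, 7, 8, 9, 10
  5: 6, 7, 9, 10

Step 2: Greedily match left vertices, then look for augmenting paths:
  Match 1 -- 7
  Match 2 -- 6
  Match 3 -- 8
  Match 4 -- 9
  Match 5 -- 10
  No augmenting path remains.

Step 3: Verify this is maximum:
  Matching size 5 = min(|L|, |R|) = min(5, 6), which is an upper bound, so this matching is maximum.

Maximum matching: {(1,7), (2,6), (3,8), (4,9), (5,10)}
Size: 5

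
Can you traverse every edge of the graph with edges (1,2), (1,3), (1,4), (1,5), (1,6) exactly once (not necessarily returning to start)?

Step 1: Find the degree of each vertex:
  deg(1) = 5
  deg(2) = 1
  deg(3) = 1
  deg(4) = 1
  deg(5) = 1
  deg(6) = 1

Step 2: Count vertices with odd degree:
  Odd-degree vertices: 1, 2, 3, 4, 5, 6 (6 total)

Step 3: Apply Euler's theorem:
  - Eulerian circuit exists iff graph is connected and all vertices have even degree
  - Eulerian path exists iff graph is connected and has 0 or 2 odd-degree vertices

Graph has 6 odd-degree vertices (need 0 or 2).
Neither Eulerian path nor Eulerian circuit exists.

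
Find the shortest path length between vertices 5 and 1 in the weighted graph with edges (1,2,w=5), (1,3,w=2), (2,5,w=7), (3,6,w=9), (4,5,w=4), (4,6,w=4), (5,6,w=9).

Step 1: Build adjacency list with weights:
  1: 2(w=5), 3(w=2)
  2: 1(w=5), 5(w=7)
  3: 1(w=2), 6(w=9)
  4: 5(w=4), 6(w=4)
  5: 2(w=7), 4(w=4), 6(w=9)
  6: 3(w=9), 4(w=4), 5(w=9)

Step 2: Apply Dijkstra's algorithm from vertex 5:
  Visit vertex 5 (distance=0)
    Update dist[2] = 7
    Update dist[4] = 4
    Update dist[6] = 9
  Visit vertex 4 (distance=4)
    Update dist[6] = 8
  Visit vertex 2 (distance=7)
    Update dist[1] = 12
  Visit vertex 6 (distance=8)
    Update dist[3] = 17
  Visit vertex 1 (distance=12)
    Update dist[3] = 14

Step 3: Shortest path: 5 -> 2 -> 1
Total weight: 7 + 5 = 12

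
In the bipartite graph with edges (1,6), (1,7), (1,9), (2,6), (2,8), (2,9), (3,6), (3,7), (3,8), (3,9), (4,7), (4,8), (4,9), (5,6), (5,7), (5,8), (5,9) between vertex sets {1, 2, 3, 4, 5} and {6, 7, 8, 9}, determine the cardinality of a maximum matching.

Step 1: List the neighbors of each left vertex:
  1: 6, 7, 9
  2: 6, 8, 9
  3: 6, 7, 8, 9
  4: 7, 8, 9
  5: 6, 7, 8, 9

Step 2: Greedily match left vertices, then look for augmenting paths:
  Match 1 -- 6
  Match 2 -- 8
  Match 3 -- 7
  Match 4 -- 9
  No augmenting path remains.

Step 3: Verify this is maximum:
  Matching size 4 = min(|L|, |R|) = min(5, 4), which is an upper bound, so this matching is maximum.

Maximum matching: {(1,6), (2,8), (3,7), (4,9)}
Size: 4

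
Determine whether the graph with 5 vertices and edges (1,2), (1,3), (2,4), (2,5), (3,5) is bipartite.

Step 1: Attempt 2-coloring using BFS:
  Start at vertex 1, assign color 0
  Color vertex 2 with color 1 (neighbor of 1)
  Color vertex 3 with color 1 (neighbor of 1)
  Color vertex 4 with color 0 (neighbor of 2)
  Color vertex 5 with color 0 (neighbor of 2)

Step 2: 2-coloring succeeded. No conflicts found.
  Set A (color 0): {1, 4, 5}
  Set B (color 1): {2, 3}

The graph is bipartite with partition {1, 4, 5}, {2, 3}.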